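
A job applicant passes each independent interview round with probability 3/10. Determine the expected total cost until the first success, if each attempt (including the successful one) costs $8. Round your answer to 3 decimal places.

E[#attempts] = 1/p = 10/3; E[cost] = 8·10/3 = 80/3.
≈ 26.667

$26.667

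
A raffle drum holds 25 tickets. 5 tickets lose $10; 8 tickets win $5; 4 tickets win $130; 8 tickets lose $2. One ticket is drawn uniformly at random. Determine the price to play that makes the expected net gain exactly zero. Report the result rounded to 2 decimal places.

E[payout] = (5/25)·(-10) + (8/25)·5 + (4/25)·130 + (8/25)·(-2) = 494/25
Fair fee = E[payout] = 494/25 ≈ $19.76

$19.76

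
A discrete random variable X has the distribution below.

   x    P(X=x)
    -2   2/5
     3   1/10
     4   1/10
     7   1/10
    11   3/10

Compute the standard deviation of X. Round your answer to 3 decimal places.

5.485

E[X] = 39/10, E[X²] = 453/10
Var(X) = E[X²] − (E[X])² = 453/10 − 1521/100 = 3009/100
SD(X) = √(3009/100) ≈ 5.485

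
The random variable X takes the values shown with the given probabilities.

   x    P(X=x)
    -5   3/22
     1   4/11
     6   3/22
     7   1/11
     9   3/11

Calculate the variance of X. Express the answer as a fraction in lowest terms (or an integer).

10809/484

E[X] = (3/22)·(-5) + (4/11)·1 + (3/22)·6 + (1/11)·7 + (3/11)·9 = 79/22
E[X²] = (3/22)·25 + (4/11)·1 + (3/22)·36 + (1/11)·49 + (3/11)·81 = 775/22
Var(X) = 775/22 − (79/22)² = 10809/484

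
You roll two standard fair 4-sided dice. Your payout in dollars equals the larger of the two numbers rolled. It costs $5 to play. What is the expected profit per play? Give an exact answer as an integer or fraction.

Distribution of the larger of the two numbers rolled: 1 w.p. 1/16, 2 w.p. 3/16, 3 w.p. 5/16, 4 w.p. 7/16
E[payout] = (1/16)·1 + (3/16)·2 + (5/16)·3 + (7/16)·4 = 25/8
Expected profit = 25/8 − 5 = -15/8

-15/8 dollars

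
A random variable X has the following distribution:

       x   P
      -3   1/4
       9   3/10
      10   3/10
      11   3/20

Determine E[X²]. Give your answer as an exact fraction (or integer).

E[X²] = (1/4)·9 + (3/10)·81 + (3/10)·100 + (3/20)·121
     = 747/10

747/10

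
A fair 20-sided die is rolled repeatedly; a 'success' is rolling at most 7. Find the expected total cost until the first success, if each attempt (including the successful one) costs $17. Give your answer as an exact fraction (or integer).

E[#attempts] = 1/p = 20/7; E[cost] = 17·20/7 = 340/7.

340/7 dollars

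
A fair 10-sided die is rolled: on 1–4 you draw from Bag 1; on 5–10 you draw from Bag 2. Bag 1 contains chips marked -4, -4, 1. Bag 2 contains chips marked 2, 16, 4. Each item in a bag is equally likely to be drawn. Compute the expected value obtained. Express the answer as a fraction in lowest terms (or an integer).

52/15

E[X | Bag 1] = (-4 − 4 + 1)/3 = -7/3
E[X | Bag 2] = (2 + 16 + 4)/3 = 22/3
E[X] = (2/5)·(-7/3) + (3/5)·22/3 = 52/15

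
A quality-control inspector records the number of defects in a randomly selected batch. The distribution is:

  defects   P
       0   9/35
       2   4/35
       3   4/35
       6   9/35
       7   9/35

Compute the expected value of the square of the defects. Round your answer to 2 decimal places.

23.34

E[X²] = (9/35)·0 + (4/35)·4 + (4/35)·9 + (9/35)·36 + (9/35)·49
     = 817/35 ≈ 23.34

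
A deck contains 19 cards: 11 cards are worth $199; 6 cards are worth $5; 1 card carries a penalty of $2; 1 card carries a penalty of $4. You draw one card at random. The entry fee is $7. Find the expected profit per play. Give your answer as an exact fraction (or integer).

E[payout] = (11/19)·199 + (6/19)·5 + (1/19)·(-2) + (1/19)·(-4) = 2213/19
Expected profit = 2213/19 − 7 = 2080/19

2080/19 dollars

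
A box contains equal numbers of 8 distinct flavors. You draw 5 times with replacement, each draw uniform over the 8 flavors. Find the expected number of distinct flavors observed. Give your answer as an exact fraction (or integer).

15961/4096

Let Xⱼ=1 if type j appears at least once. P(Xⱼ=1) = 1 − ((8−1)/8)^5 = 15961/32768.
E[#distinct] = 8·15961/32768 = 15961/4096.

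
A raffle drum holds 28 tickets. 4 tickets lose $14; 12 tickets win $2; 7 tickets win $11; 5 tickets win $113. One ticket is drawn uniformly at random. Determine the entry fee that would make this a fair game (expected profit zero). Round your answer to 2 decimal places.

$21.79

E[payout] = (4/28)·(-14) + (12/28)·2 + (7/28)·11 + (5/28)·113 = 305/14
Fair fee = E[payout] = 305/14 ≈ $21.79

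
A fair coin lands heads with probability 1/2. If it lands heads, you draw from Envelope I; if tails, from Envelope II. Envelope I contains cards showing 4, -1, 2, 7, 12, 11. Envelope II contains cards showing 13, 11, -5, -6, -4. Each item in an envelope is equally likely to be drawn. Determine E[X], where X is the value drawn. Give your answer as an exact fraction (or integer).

229/60

E[X | Envelope I] = (4 − 1 + 2 + 7 + 12 + 11)/6 = 35/6
E[X | Envelope II] = (13 + 11 − 5 − 6 − 4)/5 = 9/5
E[X] = (1/2)·35/6 + (1/2)·9/5 = 229/60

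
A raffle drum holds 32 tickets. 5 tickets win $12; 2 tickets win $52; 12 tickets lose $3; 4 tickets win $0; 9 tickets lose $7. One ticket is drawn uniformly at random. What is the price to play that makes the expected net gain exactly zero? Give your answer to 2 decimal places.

$2.03

E[payout] = (5/32)·12 + (2/32)·52 + (12/32)·(-3) + (4/32)·0 + (9/32)·(-7) = 65/32
Fair fee = E[payout] = 65/32 ≈ $2.03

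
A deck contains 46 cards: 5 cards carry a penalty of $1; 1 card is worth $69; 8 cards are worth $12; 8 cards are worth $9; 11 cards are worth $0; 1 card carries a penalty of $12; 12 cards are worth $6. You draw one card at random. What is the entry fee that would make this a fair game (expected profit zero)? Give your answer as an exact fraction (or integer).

E[payout] = (5/46)·(-1) + (1/46)·69 + (8/46)·12 + (8/46)·9 + (11/46)·0 + (1/46)·(-12) + (12/46)·6 = 146/23
Fair fee = E[payout] = 146/23

146/23 dollars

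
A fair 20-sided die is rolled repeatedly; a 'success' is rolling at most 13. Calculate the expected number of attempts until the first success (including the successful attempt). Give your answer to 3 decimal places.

1.538

For a geometric distribution, E[trials] = 1/p = 1/(13/20) = 20/13.
≈ 1.538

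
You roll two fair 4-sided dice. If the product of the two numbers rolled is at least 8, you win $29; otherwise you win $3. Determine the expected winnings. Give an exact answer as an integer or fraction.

51/4 dollars

E[payout] = (5/8)·3 + (3/8)·29 = 51/4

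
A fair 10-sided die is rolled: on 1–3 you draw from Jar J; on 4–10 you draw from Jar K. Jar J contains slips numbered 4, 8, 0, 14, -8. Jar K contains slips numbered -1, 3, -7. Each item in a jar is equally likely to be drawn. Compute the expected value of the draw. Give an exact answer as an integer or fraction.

E[X | Jar J] = (4 + 8 + 0 + 14 − 8)/5 = 18/5
E[X | Jar K] = (-1 + 3 − 7)/3 = -5/3
E[X] = (3/10)·18/5 + (7/10)·(-5/3) = -13/150

-13/150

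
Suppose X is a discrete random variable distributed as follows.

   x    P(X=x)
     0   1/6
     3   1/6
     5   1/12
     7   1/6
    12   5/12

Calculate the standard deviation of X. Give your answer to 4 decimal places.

E[X] = 85/12, E[X²] = 287/4
Var(X) = E[X²] − (E[X])² = 287/4 − 7225/144 = 3107/144
SD(X) = √(3107/144) ≈ 4.6450

4.6450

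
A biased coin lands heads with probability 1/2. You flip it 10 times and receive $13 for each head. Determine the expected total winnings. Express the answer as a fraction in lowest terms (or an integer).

$65

E[#heads] = 10·1/2 = 5 (linearity over flips).
E[winnings] = 13·5 = 65.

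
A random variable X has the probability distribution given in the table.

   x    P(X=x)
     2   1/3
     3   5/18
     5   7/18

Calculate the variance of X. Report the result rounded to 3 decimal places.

E[X] = (1/3)·2 + (5/18)·3 + (7/18)·5 = 31/9
E[X²] = (1/3)·4 + (5/18)·9 + (7/18)·25 = 122/9
Var(X) = 122/9 − (31/9)² = 137/81 ≈ 1.691

1.691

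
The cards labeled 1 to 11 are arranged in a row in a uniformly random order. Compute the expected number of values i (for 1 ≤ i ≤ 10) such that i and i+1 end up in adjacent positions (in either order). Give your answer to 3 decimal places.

For each i ∈ {1,…,10}, let Xᵢ = 1 if i and i+1 are adjacent. P(Xᵢ=1) = 2·(11−1)!/11! = 2/11.
By linearity, E[ΣXᵢ] = (10)·(2/11) = 20/11.
≈ 1.818

1.818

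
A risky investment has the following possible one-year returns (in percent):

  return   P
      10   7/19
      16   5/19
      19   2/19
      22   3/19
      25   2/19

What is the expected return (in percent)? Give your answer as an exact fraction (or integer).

16

E[X] = (7/19)·10 + (5/19)·16 + (2/19)·19 + (3/19)·22 + (2/19)·25
     = 16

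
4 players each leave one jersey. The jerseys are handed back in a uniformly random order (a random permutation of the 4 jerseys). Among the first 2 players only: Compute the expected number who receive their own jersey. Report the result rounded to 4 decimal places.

0.5000

Let Xᵢ = 1 if person i gets their own jersey. For each i, P(Xᵢ=1) = 1/4.
By linearity of expectation, E[X₁+…+X_2] = 2·(1/4) = 1/2.
≈ 0.5000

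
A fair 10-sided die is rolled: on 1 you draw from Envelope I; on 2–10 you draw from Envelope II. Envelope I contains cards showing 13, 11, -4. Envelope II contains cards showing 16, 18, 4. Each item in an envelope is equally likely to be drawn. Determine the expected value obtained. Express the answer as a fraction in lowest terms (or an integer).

181/15

E[X | Envelope I] = (13 + 11 − 4)/3 = 20/3
E[X | Envelope II] = (16 + 18 + 4)/3 = 38/3
E[X] = (1/10)·20/3 + (9/10)·38/3 = 181/15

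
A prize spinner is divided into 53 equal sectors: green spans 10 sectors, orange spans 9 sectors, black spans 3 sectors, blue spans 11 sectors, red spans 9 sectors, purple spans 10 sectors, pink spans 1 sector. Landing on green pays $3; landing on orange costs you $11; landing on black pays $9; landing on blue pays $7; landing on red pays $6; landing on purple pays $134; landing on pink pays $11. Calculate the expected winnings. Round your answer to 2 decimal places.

$27.17

E[payout] = (10/53)·3 + (9/53)·(-11) + (3/53)·9 + (11/53)·7 + (9/53)·6 + (10/53)·134 + (1/53)·11 = 1440/53
≈ $27.17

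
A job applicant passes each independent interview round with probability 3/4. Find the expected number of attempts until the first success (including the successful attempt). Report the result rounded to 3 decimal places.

1.333

For a geometric distribution, E[trials] = 1/p = 1/(3/4) = 4/3.
≈ 1.333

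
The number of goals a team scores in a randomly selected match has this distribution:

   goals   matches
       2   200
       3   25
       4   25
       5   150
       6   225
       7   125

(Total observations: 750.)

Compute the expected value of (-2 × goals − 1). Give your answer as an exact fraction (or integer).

-157/15

Total = 750, so P(goals=2) = 200/750, etc.
E[-2x-1] = (4/15)·(-5) + (1/30)·(-7) + (1/30)·(-9) + (1/5)·(-11) + (3/10)·(-13) + (1/6)·(-15)
     = -157/15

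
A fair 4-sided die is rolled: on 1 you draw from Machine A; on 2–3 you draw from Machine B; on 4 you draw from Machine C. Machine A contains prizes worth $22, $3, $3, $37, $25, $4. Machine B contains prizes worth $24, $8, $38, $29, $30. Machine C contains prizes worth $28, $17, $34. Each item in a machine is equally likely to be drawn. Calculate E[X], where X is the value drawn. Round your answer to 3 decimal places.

E[X | Machine A] = (22 + 3 + 3 + 37 + 25 + 4)/6 = 47/3
E[X | Machine B] = (24 + 8 + 38 + 29 + 30)/5 = 129/5
E[X | Machine C] = (28 + 17 + 34)/3 = 79/3
E[X] = (1/4)·47/3 + (1/2)·129/5 + (1/4)·79/3 = 117/5 ≈ 23.400

$23.400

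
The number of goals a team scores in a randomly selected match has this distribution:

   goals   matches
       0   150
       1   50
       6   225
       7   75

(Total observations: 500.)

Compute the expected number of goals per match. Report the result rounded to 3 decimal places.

Total = 500, so P(goals=0) = 150/500, etc.
E[X] = (3/10)·0 + (1/10)·1 + (9/20)·6 + (3/20)·7
     = 77/20 ≈ 3.850

3.850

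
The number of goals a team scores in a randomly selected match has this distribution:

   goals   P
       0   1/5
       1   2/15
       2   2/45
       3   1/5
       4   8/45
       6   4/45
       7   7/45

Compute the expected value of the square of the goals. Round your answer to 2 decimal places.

15.78

E[X²] = (1/5)·0 + (2/15)·1 + (2/45)·4 + (1/5)·9 + (8/45)·16 + (4/45)·36 + (7/45)·49
     = 142/9 ≈ 15.78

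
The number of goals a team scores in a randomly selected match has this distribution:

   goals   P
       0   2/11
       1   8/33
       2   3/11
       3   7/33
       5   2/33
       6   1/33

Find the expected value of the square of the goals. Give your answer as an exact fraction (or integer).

193/33

E[X²] = (2/11)·0 + (8/33)·1 + (3/11)·4 + (7/33)·9 + (2/33)·25 + (1/33)·36
     = 193/33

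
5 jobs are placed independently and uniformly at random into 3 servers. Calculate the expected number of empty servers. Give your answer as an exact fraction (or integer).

32/81

Let Xⱼ=1 if server j is empty. P(Xⱼ=1) = ((3-1)/3)^5 = 32/243.
By linearity, E[#empty] = 3·32/243 = 32/81.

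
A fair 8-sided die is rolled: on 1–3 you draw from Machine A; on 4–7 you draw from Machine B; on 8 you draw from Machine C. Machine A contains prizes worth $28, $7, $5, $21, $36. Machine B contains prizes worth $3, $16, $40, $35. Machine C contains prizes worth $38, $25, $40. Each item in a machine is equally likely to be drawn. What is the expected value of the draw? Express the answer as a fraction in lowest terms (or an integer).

1399/60 dollars

E[X | Machine A] = (28 + 7 + 5 + 21 + 36)/5 = 97/5
E[X | Machine B] = (3 + 16 + 40 + 35)/4 = 47/2
E[X | Machine C] = (38 + 25 + 40)/3 = 103/3
E[X] = (3/8)·97/5 + (1/2)·47/2 + (1/8)·103/3 = 1399/60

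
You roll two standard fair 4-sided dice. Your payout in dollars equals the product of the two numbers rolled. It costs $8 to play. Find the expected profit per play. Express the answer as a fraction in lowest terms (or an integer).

-7/4 dollars

Distribution of the product of the two numbers rolled: 1 w.p. 1/16, 2 w.p. 1/8, 3 w.p. 1/8, 4 w.p. 3/16, 6 w.p. 1/8, 8 w.p. 1/8, …
E[payout] = (1/16)·1 + (1/8)·2 + (1/8)·3 + (3/16)·4 + (1/8)·6 + (1/8)·8 + (1/16)·9 + (1/8)·12 + (1/16)·16 = 25/4
Expected profit = 25/4 − 8 = -7/4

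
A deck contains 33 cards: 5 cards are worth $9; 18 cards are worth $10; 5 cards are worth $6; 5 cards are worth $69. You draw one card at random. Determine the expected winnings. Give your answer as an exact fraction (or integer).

200/11 dollars

E[payout] = (5/33)·9 + (18/33)·10 + (5/33)·6 + (5/33)·69 = 200/11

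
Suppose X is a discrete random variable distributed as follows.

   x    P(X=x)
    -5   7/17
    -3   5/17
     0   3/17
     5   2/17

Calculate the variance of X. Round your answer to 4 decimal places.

10.3460

E[X] = (7/17)·(-5) + (5/17)·(-3) + (3/17)·0 + (2/17)·5 = -40/17
E[X²] = (7/17)·25 + (5/17)·9 + (3/17)·0 + (2/17)·25 = 270/17
Var(X) = 270/17 − (-40/17)² = 2990/289 ≈ 10.3460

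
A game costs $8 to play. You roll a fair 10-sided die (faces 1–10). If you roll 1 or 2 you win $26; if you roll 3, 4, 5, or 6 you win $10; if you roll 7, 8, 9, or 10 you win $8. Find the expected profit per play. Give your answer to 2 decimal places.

E[payout] = (2/5)·8 + (2/5)·10 + (1/5)·26 = 62/5
Expected profit = 62/5 − 8 = 22/5 ≈ $4.40

$4.40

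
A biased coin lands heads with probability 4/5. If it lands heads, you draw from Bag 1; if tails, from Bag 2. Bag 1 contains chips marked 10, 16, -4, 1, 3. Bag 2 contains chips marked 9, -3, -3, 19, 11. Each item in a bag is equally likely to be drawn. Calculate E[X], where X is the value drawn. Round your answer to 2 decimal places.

E[X | Bag 1] = (10 + 16 − 4 + 1 + 3)/5 = 26/5
E[X | Bag 2] = (9 − 3 − 3 + 19 + 11)/5 = 33/5
E[X] = (4/5)·26/5 + (1/5)·33/5 = 137/25 ≈ 5.48

5.48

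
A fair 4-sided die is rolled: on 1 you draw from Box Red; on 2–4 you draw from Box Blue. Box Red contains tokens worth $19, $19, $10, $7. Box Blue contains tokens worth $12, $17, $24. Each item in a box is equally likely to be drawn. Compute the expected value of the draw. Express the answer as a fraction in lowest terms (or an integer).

267/16 dollars

E[X | Box Red] = (19 + 19 + 10 + 7)/4 = 55/4
E[X | Box Blue] = (12 + 17 + 24)/3 = 53/3
E[X] = (1/4)·55/4 + (3/4)·53/3 = 267/16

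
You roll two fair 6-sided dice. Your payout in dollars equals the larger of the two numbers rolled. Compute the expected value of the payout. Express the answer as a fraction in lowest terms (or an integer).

161/36 dollars

Distribution of the larger of the two numbers rolled: 1 w.p. 1/36, 2 w.p. 1/12, 3 w.p. 5/36, 4 w.p. 7/36, 5 w.p. 1/4, 6 w.p. 11/36
E[payout] = (1/36)·1 + (1/12)·2 + (5/36)·3 + (7/36)·4 + (1/4)·5 + (11/36)·6 = 161/36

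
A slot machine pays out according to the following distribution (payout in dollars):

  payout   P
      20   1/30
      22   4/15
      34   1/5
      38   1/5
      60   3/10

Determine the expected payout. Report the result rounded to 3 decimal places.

E[X] = (1/30)·20 + (4/15)·22 + (1/5)·34 + (1/5)·38 + (3/10)·60
     = 584/15 ≈ 38.933

$38.933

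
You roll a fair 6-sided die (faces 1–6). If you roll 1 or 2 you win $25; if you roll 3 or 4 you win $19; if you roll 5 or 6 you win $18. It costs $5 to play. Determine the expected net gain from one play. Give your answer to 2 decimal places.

E[payout] = (1/3)·18 + (1/3)·19 + (1/3)·25 = 62/3
Expected profit = 62/3 − 5 = 47/3 ≈ $15.67

$15.67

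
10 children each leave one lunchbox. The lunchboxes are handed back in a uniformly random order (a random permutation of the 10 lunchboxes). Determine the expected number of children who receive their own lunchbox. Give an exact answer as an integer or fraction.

Let Xᵢ = 1 if person i gets their own lunchbox. For each i, P(Xᵢ=1) = 1/10.
By linearity of expectation, E[X₁+…+X_10] = 10·(1/10) = 1.

1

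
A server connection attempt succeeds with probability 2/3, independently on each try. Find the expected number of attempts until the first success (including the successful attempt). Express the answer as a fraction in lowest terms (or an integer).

For a geometric distribution, E[trials] = 1/p = 1/(2/3) = 3/2.

3/2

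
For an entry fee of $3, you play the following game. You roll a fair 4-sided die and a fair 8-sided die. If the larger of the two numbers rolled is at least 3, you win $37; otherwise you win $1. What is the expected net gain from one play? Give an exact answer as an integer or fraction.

E[payout] = (1/8)·1 + (7/8)·37 = 65/2
Expected profit = 65/2 − 3 = 59/2

59/2 dollars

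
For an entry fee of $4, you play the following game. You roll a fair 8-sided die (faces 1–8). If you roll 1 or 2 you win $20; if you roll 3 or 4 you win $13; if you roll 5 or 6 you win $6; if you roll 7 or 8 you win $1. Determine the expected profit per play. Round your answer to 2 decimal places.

E[payout] = (1/4)·1 + (1/4)·6 + (1/4)·13 + (1/4)·20 = 10
Expected profit = 10 − 4 = 6 ≈ $6.00

$6.00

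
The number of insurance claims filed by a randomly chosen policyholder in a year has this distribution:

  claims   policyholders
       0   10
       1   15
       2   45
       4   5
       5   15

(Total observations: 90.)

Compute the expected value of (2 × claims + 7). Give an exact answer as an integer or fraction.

103/9

Total = 90, so P(claims=0) = 10/90, etc.
E[2x+7] = (1/9)·7 + (1/6)·9 + (1/2)·11 + (1/18)·15 + (1/6)·17
     = 103/9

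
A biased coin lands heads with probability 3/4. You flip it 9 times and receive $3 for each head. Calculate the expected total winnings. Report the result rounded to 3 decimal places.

$20.250

E[#heads] = 9·3/4 = 27/4 (linearity over flips).
E[winnings] = 3·27/4 = 81/4.
≈ 20.250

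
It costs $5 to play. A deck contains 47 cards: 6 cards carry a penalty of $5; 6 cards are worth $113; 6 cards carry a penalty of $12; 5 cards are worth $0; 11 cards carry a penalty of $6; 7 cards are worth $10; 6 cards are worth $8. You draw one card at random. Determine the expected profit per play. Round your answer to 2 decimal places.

$8.36

E[payout] = (6/47)·(-5) + (6/47)·113 + (6/47)·(-12) + (5/47)·0 + (11/47)·(-6) + (7/47)·10 + (6/47)·8 = 628/47
Expected profit = 628/47 − 5 = 393/47 ≈ $8.36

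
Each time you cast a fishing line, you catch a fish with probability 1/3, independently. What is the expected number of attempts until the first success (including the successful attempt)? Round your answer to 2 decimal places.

For a geometric distribution, E[trials] = 1/p = 1/(1/3) = 3.
≈ 3.00

3.00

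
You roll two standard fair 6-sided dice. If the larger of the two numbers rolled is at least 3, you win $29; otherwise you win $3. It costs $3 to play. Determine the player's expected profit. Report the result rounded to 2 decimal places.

$23.11

E[payout] = (1/9)·3 + (8/9)·29 = 235/9
Expected profit = 235/9 − 3 = 208/9 ≈ $23.11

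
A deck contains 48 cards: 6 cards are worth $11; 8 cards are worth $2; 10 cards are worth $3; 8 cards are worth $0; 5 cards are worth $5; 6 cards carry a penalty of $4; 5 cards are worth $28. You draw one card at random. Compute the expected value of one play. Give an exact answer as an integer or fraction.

E[payout] = (6/48)·11 + (8/48)·2 + (10/48)·3 + (8/48)·0 + (5/48)·5 + (6/48)·(-4) + (5/48)·28 = 253/48

253/48 dollars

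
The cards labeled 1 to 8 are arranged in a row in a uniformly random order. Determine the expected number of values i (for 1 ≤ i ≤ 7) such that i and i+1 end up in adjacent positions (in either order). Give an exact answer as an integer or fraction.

For each i ∈ {1,…,7}, let Xᵢ = 1 if i and i+1 are adjacent. P(Xᵢ=1) = 2·(8−1)!/8! = 2/8.
By linearity, E[ΣXᵢ] = (7)·(2/8) = 7/4.

7/4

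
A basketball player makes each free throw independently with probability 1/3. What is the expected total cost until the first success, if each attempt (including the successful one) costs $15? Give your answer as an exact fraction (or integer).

E[#attempts] = 1/p = 3; E[cost] = 15·3 = 45.

$45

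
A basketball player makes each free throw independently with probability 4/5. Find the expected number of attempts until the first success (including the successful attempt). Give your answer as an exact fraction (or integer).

For a geometric distribution, E[trials] = 1/p = 1/(4/5) = 5/4.

5/4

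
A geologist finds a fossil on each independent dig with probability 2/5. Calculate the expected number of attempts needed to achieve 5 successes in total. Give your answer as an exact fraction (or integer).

By linearity (sum of 5 independent geometric waits), E[trials] = 5/p = 5/(2/5) = 25/2.

25/2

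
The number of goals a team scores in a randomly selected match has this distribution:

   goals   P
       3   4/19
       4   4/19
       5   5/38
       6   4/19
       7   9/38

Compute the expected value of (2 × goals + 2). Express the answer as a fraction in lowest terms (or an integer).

230/19

E[2x+2] = (4/19)·8 + (4/19)·10 + (5/38)·12 + (4/19)·14 + (9/38)·16
     = 230/19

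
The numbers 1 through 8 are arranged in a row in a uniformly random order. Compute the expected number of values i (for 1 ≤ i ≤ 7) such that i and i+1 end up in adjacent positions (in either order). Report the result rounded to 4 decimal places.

1.7500

For each i ∈ {1,…,7}, let Xᵢ = 1 if i and i+1 are adjacent. P(Xᵢ=1) = 2·(8−1)!/8! = 2/8.
By linearity, E[ΣXᵢ] = (7)·(2/8) = 7/4.
≈ 1.7500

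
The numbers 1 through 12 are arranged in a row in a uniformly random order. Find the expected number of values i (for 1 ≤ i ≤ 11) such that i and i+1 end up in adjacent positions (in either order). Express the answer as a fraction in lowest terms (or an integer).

11/6

For each i ∈ {1,…,11}, let Xᵢ = 1 if i and i+1 are adjacent. P(Xᵢ=1) = 2·(12−1)!/12! = 2/12.
By linearity, E[ΣXᵢ] = (11)·(2/12) = 11/6.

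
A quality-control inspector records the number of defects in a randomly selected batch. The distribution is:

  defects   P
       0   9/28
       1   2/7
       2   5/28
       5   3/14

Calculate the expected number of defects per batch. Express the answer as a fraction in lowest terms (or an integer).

12/7

E[X] = (9/28)·0 + (2/7)·1 + (5/28)·2 + (3/14)·5
     = 12/7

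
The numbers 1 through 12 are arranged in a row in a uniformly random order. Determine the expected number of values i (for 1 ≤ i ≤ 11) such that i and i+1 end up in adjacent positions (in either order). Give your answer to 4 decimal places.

1.8333

For each i ∈ {1,…,11}, let Xᵢ = 1 if i and i+1 are adjacent. P(Xᵢ=1) = 2·(12−1)!/12! = 2/12.
By linearity, E[ΣXᵢ] = (11)·(2/12) = 11/6.
≈ 1.8333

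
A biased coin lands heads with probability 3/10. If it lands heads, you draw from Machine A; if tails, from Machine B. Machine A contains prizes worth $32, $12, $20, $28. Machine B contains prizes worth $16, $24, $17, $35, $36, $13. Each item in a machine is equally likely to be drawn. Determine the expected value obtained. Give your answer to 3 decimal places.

$23.350

E[X | Machine A] = (32 + 12 + 20 + 28)/4 = 23
E[X | Machine B] = (16 + 24 + 17 + 35 + 36 + 13)/6 = 47/2
E[X] = (3/10)·23 + (7/10)·47/2 = 467/20 ≈ 23.350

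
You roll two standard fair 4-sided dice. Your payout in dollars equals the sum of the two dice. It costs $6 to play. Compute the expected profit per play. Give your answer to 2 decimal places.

-$1.00

Distribution of the sum of the two dice: 2 w.p. 1/16, 3 w.p. 1/8, 4 w.p. 3/16, 5 w.p. 1/4, 6 w.p. 3/16, 7 w.p. 1/8, …
E[payout] = (1/16)·2 + (1/8)·3 + (3/16)·4 + (1/4)·5 + (3/16)·6 + (1/8)·7 + (1/16)·8 = 5
Expected profit = 5 − 6 = -1 ≈ -$1.00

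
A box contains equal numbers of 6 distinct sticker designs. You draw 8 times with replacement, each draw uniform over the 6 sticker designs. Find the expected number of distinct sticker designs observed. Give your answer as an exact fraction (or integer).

Let Xⱼ=1 if type j appears at least once. P(Xⱼ=1) = 1 − ((6−1)/6)^8 = 1288991/1679616.
E[#distinct] = 6·1288991/1679616 = 1288991/279936.

1288991/279936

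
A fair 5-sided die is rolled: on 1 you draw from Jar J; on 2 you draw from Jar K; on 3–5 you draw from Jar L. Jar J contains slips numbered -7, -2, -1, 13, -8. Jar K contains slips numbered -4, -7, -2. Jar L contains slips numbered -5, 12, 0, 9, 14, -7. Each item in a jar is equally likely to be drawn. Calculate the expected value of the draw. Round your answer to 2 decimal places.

E[X | Jar J] = (-7 − 2 − 1 + 13 − 8)/5 = -1
E[X | Jar K] = (-4 − 7 − 2)/3 = -13/3
E[X | Jar L] = (-5 + 12 + 0 + 9 + 14 − 7)/6 = 23/6
E[X] = (1/5)·(-1) + (1/5)·(-13/3) + (3/5)·23/6 = 37/30 ≈ 1.23

1.23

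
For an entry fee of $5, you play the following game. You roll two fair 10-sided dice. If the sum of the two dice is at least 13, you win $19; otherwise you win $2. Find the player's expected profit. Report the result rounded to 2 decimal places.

E[payout] = (16/25)·2 + (9/25)·19 = 203/25
Expected profit = 203/25 − 5 = 78/25 ≈ $3.12

$3.12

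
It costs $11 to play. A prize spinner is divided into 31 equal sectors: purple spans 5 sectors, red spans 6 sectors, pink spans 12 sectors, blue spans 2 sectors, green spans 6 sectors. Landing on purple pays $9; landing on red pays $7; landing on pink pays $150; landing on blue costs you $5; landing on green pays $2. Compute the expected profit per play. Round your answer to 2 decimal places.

E[payout] = (5/31)·9 + (6/31)·7 + (12/31)·150 + (2/31)·(-5) + (6/31)·2 = 1889/31
Expected profit = 1889/31 − 11 = 1548/31 ≈ $49.94

$49.94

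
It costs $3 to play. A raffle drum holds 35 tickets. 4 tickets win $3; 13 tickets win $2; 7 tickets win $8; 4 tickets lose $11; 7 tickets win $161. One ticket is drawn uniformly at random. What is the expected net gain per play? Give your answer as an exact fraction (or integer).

1072/35 dollars

E[payout] = (4/35)·3 + (13/35)·2 + (7/35)·8 + (4/35)·(-11) + (7/35)·161 = 1177/35
Expected profit = 1177/35 − 3 = 1072/35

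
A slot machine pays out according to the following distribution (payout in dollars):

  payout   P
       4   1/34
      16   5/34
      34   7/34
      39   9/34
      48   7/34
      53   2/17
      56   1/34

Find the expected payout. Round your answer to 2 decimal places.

$37.56

E[X] = (1/34)·4 + (5/34)·16 + (7/34)·34 + (9/34)·39 + (7/34)·48 + (2/17)·53 + (1/34)·56
     = 1277/34 ≈ 37.56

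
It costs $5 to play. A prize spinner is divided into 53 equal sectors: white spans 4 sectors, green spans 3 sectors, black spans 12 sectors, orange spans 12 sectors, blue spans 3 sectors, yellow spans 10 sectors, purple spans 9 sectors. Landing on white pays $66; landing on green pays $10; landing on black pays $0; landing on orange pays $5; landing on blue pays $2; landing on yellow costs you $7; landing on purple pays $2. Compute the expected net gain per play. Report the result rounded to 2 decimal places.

$0.81

E[payout] = (4/53)·66 + (3/53)·10 + (12/53)·0 + (12/53)·5 + (3/53)·2 + (10/53)·(-7) + (9/53)·2 = 308/53
Expected profit = 308/53 − 5 = 43/53 ≈ $0.81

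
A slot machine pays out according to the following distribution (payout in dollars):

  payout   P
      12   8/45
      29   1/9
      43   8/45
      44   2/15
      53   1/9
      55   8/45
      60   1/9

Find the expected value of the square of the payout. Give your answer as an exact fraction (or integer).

17602/9

E[X²] = (8/45)·144 + (1/9)·841 + (8/45)·1849 + (2/15)·1936 + (1/9)·2809 + (8/45)·3025 + (1/9)·3600
     = 17602/9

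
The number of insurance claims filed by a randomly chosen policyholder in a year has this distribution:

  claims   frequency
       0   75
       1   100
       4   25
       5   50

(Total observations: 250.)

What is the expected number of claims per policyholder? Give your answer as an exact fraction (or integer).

Total = 250, so P(claims=0) = 75/250, etc.
E[X] = (3/10)·0 + (2/5)·1 + (1/10)·4 + (1/5)·5
     = 9/5

9/5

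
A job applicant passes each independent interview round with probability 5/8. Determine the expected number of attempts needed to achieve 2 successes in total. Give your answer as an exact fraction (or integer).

16/5

By linearity (sum of 2 independent geometric waits), E[trials] = 2/p = 2/(5/8) = 16/5.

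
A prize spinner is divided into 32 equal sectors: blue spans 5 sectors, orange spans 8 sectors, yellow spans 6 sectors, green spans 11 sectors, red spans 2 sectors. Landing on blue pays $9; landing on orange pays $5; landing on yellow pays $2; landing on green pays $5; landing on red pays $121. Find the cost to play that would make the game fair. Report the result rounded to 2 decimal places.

$12.31

E[payout] = (5/32)·9 + (8/32)·5 + (6/32)·2 + (11/32)·5 + (2/32)·121 = 197/16
Fair fee = E[payout] = 197/16 ≈ $12.31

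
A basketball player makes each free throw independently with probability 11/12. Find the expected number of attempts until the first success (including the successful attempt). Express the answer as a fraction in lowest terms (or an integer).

12/11

For a geometric distribution, E[trials] = 1/p = 1/(11/12) = 12/11.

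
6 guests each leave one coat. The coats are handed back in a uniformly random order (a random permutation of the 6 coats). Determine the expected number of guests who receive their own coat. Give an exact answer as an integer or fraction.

Let Xᵢ = 1 if person i gets their own coat. For each i, P(Xᵢ=1) = 1/6.
By linearity of expectation, E[X₁+…+X_6] = 6·(1/6) = 1.

1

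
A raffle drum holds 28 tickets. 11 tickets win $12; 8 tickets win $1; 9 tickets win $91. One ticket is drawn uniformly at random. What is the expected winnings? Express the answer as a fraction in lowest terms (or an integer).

E[payout] = (11/28)·12 + (8/28)·1 + (9/28)·91 = 137/4

137/4 dollars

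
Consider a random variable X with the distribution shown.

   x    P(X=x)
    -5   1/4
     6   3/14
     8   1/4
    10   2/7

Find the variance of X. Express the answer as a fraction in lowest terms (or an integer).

27123/784

E[X] = (1/4)·(-5) + (3/14)·6 + (1/4)·8 + (2/7)·10 = 137/28
E[X²] = (1/4)·25 + (3/14)·36 + (1/4)·64 + (2/7)·100 = 1639/28
Var(X) = 1639/28 − (137/28)² = 27123/784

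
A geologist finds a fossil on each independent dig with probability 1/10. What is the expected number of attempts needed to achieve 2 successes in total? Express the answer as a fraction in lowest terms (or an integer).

By linearity (sum of 2 independent geometric waits), E[trials] = 2/p = 2/(1/10) = 20.

20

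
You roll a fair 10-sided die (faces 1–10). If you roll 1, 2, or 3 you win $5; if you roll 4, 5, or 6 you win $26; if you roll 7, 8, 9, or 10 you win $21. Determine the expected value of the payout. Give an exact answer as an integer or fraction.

177/10 dollars

E[payout] = (3/10)·5 + (2/5)·21 + (3/10)·26 = 177/10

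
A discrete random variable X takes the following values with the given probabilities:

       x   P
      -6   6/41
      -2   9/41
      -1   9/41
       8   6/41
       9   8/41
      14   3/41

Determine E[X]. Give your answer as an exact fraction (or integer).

99/41

E[X] = (6/41)·(-6) + (9/41)·(-2) + (9/41)·(-1) + (6/41)·8 + (8/41)·9 + (3/41)·14
     = 99/41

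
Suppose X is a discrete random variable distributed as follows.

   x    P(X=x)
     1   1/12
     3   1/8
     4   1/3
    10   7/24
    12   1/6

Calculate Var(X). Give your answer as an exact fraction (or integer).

E[X] = (1/12)·1 + (1/8)·3 + (1/3)·4 + (7/24)·10 + (1/6)·12 = 161/24
E[X²] = (1/12)·1 + (1/8)·9 + (1/3)·16 + (7/24)·100 + (1/6)·144 = 1433/24
Var(X) = 1433/24 − (161/24)² = 8471/576

8471/576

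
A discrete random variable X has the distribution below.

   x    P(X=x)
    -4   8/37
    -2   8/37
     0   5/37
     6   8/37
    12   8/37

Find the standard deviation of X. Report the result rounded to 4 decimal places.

E[X] = 96/37, E[X²] = 1600/37
Var(X) = E[X²] − (E[X])² = 1600/37 − 9216/1369 = 49984/1369
SD(X) = √(49984/1369) ≈ 6.0425

6.0425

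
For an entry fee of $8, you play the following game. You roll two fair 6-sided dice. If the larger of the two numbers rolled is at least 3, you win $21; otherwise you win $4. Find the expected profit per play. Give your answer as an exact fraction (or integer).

100/9 dollars

E[payout] = (1/9)·4 + (8/9)·21 = 172/9
Expected profit = 172/9 − 8 = 100/9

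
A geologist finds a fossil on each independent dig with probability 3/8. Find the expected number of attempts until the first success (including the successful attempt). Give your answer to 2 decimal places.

2.67

For a geometric distribution, E[trials] = 1/p = 1/(3/8) = 8/3.
≈ 2.67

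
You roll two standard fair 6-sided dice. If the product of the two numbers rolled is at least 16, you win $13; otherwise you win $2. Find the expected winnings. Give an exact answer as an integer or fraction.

193/36 dollars

E[payout] = (25/36)·2 + (11/36)·13 = 193/36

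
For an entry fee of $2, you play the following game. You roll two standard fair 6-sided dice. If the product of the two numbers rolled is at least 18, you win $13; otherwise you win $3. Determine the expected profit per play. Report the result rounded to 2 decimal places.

$3.78

E[payout] = (13/18)·3 + (5/18)·13 = 52/9
Expected profit = 52/9 − 2 = 34/9 ≈ $3.78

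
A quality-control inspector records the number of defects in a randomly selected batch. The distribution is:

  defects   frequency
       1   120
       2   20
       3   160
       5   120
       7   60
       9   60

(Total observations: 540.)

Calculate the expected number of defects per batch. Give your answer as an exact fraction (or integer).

Total = 540, so P(defects=1) = 120/540, etc.
E[X] = (2/9)·1 + (1/27)·2 + (8/27)·3 + (2/9)·5 + (1/9)·7 + (1/9)·9
     = 110/27

110/27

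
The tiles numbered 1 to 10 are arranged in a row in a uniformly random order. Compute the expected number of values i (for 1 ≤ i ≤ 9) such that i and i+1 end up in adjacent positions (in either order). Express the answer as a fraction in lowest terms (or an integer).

9/5

For each i ∈ {1,…,9}, let Xᵢ = 1 if i and i+1 are adjacent. P(Xᵢ=1) = 2·(10−1)!/10! = 2/10.
By linearity, E[ΣXᵢ] = (9)·(2/10) = 9/5.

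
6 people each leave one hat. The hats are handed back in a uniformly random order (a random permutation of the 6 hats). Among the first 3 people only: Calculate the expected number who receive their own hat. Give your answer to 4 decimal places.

0.5000

Let Xᵢ = 1 if person i gets their own hat. For each i, P(Xᵢ=1) = 1/6.
By linearity of expectation, E[X₁+…+X_3] = 3·(1/6) = 1/2.
≈ 0.5000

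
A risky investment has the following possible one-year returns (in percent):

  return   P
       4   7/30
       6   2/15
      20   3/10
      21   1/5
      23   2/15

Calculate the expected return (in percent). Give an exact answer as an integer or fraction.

E[X] = (7/30)·4 + (2/15)·6 + (3/10)·20 + (1/5)·21 + (2/15)·23
     = 15

15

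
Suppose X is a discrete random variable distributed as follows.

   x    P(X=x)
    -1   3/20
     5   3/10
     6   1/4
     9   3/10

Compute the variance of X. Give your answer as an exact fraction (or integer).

E[X] = (3/20)·(-1) + (3/10)·5 + (1/4)·6 + (3/10)·9 = 111/20
E[X²] = (3/20)·1 + (3/10)·25 + (1/4)·36 + (3/10)·81 = 819/20
Var(X) = 819/20 − (111/20)² = 4059/400

4059/400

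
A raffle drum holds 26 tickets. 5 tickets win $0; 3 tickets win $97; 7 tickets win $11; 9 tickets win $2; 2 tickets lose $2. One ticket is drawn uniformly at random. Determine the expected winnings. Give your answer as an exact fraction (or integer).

191/13 dollars

E[payout] = (5/26)·0 + (3/26)·97 + (7/26)·11 + (9/26)·2 + (2/26)·(-2) = 191/13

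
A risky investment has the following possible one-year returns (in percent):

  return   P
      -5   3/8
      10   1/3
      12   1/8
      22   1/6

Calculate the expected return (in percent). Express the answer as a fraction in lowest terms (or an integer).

53/8

E[X] = (3/8)·(-5) + (1/3)·10 + (1/8)·12 + (1/6)·22
     = 53/8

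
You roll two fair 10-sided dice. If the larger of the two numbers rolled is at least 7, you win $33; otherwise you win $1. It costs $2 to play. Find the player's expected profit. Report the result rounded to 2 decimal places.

$19.48

E[payout] = (9/25)·1 + (16/25)·33 = 537/25
Expected profit = 537/25 − 2 = 487/25 ≈ $19.48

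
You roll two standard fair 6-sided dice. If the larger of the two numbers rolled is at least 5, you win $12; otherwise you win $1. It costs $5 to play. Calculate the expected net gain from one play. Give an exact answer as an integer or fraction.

E[payout] = (4/9)·1 + (5/9)·12 = 64/9
Expected profit = 64/9 − 5 = 19/9

19/9 dollars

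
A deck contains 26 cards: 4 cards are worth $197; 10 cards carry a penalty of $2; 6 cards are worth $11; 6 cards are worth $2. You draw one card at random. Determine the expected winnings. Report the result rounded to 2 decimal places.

$32.54

E[payout] = (4/26)·197 + (10/26)·(-2) + (6/26)·11 + (6/26)·2 = 423/13
≈ $32.54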